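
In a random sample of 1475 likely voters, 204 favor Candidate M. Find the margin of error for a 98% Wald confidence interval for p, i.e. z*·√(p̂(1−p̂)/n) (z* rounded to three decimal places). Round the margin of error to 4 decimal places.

Sample proportion p̂ = 204/1475 = 0.13831.
SE = √(p̂(1−p̂)/n) = √(0.119177/1475) = 0.008989.
For 98% confidence, z* = 2.326.
So ME = 0.0209.

ME = 0.0209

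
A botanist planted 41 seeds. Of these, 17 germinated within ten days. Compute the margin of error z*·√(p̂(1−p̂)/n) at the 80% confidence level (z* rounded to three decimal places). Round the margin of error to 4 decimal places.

ME = 0.0986

Sample proportion p̂ = 17/41 = 0.41463.
SE(p̂) = √(0.41463·0.58537/41) = 0.076940.
For 80% confidence, z* = 1.282.
So ME = 0.0986.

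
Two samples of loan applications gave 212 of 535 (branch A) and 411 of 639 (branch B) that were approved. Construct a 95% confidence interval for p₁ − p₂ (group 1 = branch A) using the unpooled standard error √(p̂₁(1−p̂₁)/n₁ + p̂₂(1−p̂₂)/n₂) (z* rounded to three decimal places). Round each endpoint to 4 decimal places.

(-0.3026, -0.1913)

p̂₁ = 0.39626, p̂₂ = 0.64319, so the observed difference is -0.24693.
SE = √(0.000447175 + 0.000359149) = √0.000806324 = 0.028396.
For 95% confidence, z* = 1.960. Margin of error = 0.05566.
Interval: -0.24693 ± 0.05566 → (-0.3026, -0.1913).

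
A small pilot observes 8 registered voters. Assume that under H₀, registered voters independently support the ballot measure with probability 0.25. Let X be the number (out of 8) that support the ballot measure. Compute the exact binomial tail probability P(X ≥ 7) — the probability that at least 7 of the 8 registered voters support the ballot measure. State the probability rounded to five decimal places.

P = 0.00038

X ~ Binomial(n=8, p=0.25).
P(X ≥ 7) = C(8,7)·0.25^7·0.75^1 + C(8,8)·0.25^8·0.75^0.
= 0.000366 + 0.000015 = 0.00038.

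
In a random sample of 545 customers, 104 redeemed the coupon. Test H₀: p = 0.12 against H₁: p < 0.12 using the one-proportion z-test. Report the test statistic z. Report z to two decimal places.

z = 5.09

With x = 104 successes in n = 545, p̂ = 0.19083.
Null standard error: √(0.12·0.88/545) = √0.000193761 = 0.013920.
Test statistic: z = 0.07083/0.013920 = 5.09.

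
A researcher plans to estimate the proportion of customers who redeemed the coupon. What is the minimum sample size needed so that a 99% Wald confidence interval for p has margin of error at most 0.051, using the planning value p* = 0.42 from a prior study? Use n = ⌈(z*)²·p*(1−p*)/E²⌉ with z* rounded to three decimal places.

z* = 2.576 at the 99% level.
p*(1−p*) = 0.42·0.58 = 0.2436.
(z*)²·p*(1−p*)/E² = 6.635776·0.2436/0.002601 = 621.482.
Rounding up, n = 622.

n = 622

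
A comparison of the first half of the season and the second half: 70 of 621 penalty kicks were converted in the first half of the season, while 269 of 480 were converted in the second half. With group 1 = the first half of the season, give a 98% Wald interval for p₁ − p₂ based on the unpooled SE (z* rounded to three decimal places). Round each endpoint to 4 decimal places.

(-0.5081, -0.3873)

p̂₁ = 0.11272, p̂₂ = 0.56042, so the observed difference is -0.44770.
SE = √(0.000161055 + 0.000513229) = √0.000674284 = 0.025967.
For 98% confidence, z* = 2.326. Margin = 2.326·0.025967 = 0.06040.
So the interval runs from -0.5081 to -0.3873.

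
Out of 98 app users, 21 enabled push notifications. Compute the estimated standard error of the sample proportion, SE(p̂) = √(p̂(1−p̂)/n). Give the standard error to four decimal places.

Sample proportion p̂ = 21/98 = 0.21429.
p̂(1−p̂) = 0.21429·0.78571 = 0.168370.
SE = √(0.168370/98) = 0.0414.

SE = 0.0414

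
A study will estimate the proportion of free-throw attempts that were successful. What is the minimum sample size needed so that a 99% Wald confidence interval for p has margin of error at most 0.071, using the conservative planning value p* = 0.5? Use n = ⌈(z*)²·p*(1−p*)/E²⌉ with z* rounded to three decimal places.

n = 330

z* = 2.576 at the 99% level.
p*(1−p*) = 0.2500.
Required n before rounding: 6.635776 × 0.2500 / 0.071² = 329.090.
Rounding up, n = 330.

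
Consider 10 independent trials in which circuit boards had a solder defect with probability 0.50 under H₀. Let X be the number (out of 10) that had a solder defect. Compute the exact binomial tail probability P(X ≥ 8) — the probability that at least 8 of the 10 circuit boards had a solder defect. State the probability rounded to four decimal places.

P = 0.0547

X ~ Binomial(n=10, p=0.50).
P(X ≥ 8) = C(10,8)·0.50^8·0.50^2 + C(10,9)·0.50^9·0.50^1 + C(10,10)·0.50^10·0.50^0.
= 0.043945 + 0.009766 + 0.000977 = 0.0547.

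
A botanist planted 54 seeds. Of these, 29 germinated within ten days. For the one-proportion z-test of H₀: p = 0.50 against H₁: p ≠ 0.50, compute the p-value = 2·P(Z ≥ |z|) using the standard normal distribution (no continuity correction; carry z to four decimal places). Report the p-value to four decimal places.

p̂ = 29/54 = 0.53704.
Under H₀, SE = √(p₀(1−p₀)/n) = √(0.50·0.50/54) = √0.004629630 = 0.068041.
Test statistic (full precision, shown to 4 dp): z = (29/54 − 0.50)/SE₀ ≈ 0.5443.
From the standard normal, 2·P(Z ≥ |z|) = 0.5862.

p-value = 0.5862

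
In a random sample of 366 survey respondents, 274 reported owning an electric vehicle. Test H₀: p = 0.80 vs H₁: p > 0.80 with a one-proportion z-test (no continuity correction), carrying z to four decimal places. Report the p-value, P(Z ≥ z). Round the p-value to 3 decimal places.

p-value = 0.993

p̂ = 274/366 = 0.74863.
Under H₀, SE = √(p₀(1−p₀)/n) = √(0.80·0.20/366) = √0.000437158 = 0.020908.
z = (p̂ − p₀)/SE = (274/366 − 0.80)/0.020908 ≈ -2.4567.
From the standard normal, P(Z ≥ z) = 0.993.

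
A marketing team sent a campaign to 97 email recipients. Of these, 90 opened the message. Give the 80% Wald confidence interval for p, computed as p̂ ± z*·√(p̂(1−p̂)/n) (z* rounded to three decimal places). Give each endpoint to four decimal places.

The sample proportion is 90/97 = 0.92784.
SE(p̂) = √(0.92784·0.07216/97) = 0.026273.
z* = 1.282 at the 80% level.
Margin of error: 1.282 × 0.026273 = 0.03368.
CI: 0.92784 ± 0.03368 = (0.8942, 0.9615).

(0.8942, 0.9615)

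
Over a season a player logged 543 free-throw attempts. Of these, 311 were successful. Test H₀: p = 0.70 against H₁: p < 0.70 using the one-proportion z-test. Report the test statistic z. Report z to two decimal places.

z = -6.47

With x = 311 successes in n = 543, p̂ = 0.57274.
Null standard error: √(0.70·0.30/543) = √0.000386740 = 0.019666.
Test statistic: z = -0.12726/0.019666 = -6.47.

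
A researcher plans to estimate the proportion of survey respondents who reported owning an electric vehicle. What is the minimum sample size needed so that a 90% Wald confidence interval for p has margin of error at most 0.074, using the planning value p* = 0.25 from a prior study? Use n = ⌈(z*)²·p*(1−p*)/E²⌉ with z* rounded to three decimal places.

n = 93

For 90% confidence, z* = 1.645.
p*(1−p*) = 0.1875.
(z*)²·p*(1−p*)/E² = 2.706025·0.1875/0.005476 = 92.655.
Rounding up, n = 93.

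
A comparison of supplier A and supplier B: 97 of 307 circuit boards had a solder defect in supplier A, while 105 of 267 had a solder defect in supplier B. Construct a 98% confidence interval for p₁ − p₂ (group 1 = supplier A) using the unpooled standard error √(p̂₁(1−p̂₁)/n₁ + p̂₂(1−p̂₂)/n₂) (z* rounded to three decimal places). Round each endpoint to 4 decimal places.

p̂₁ = 0.31596, p̂₂ = 0.39326, so the observed difference is -0.07730.
SE = √(0.000704005 + 0.000893656) = √0.001597661 = 0.039971.
z* = 2.326 at the 98% level. Margin = 2.326·0.039971 = 0.09297.
Interval: -0.07730 ± 0.09297 → (-0.1703, 0.0157).

(-0.1703, 0.0157)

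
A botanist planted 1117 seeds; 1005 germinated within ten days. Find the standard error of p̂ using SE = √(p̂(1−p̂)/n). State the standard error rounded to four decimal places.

p̂ = 1005/1117 = 0.89973.
p̂(1−p̂) = 0.090216.
SE = √(0.090216/1117) = √0.000080766 = 0.0090.

SE = 0.0090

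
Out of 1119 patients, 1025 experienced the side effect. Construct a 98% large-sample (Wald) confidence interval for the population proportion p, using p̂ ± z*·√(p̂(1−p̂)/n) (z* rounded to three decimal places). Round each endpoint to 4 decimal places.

With x = 1025 successes in n = 1119, p̂ = 0.91600.
SE(p̂) = √(0.91600·0.08400/1119) = 0.008292.
The 98% critical value is z* = 2.326.
Margin of error: 2.326 × 0.008292 = 0.01929.
So the interval runs from 0.8967 to 0.9353.

(0.8967, 0.9353)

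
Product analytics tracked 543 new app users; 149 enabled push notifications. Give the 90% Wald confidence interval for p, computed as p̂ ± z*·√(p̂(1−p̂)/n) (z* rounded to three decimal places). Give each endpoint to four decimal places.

Sample proportion p̂ = 149/543 = 0.27440.
SE = √(p̂(1−p̂)/n) = √(0.199105/543) = 0.019149.
z* = 1.645 at the 90% level.
Margin = 1.645·0.019149 = 0.03150.
So the interval runs from 0.2429 to 0.3059.

(0.2429, 0.3059)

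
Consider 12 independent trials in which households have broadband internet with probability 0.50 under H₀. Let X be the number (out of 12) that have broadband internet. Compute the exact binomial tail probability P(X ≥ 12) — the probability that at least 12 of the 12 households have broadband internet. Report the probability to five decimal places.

P = 0.00024

X is binomial with n = 12 and p = 0.50.
P(X ≥ 12) = C(12,12)·0.50^12·0.50^0.
= 0.000244 = 0.00024.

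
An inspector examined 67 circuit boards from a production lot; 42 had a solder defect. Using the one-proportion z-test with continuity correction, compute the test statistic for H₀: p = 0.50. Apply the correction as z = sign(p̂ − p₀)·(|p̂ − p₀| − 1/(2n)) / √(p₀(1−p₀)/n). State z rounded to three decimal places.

z = 1.955

The sample proportion is 42/67 = 0.62687. p̂ − p₀ = 0.126866.
Continuity correction 1/(2n) = 1/134 = 0.007463.
Corrected numerator: |0.126866| − 0.007463 = 0.119403.
Under H₀, SE = √(p₀(1−p₀)/n) = √(0.50·0.50/67) = √0.003731343 = 0.061085.
z = (+)0.119403/0.061085 = 1.955.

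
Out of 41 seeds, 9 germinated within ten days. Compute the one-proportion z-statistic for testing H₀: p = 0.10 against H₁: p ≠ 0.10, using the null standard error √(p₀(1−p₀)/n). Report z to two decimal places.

z = 2.55

The sample proportion is 9/41 = 0.21951.
SE₀ = √(0.10·0.90/41) = 0.046852.
Test statistic: z = 0.11951/0.046852 = 2.55.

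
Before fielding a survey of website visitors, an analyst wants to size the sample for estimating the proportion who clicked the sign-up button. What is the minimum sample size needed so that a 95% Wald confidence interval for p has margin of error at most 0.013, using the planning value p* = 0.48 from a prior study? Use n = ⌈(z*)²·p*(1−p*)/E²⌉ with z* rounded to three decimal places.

n = 5674

The 95% critical value is z* = 1.960.
p*(1−p*) = 0.48·0.52 = 0.2496.
Required n before rounding: 3.841600 × 0.2496 / 0.013² = 5673.748.
⌈5673.748⌉ = 5674.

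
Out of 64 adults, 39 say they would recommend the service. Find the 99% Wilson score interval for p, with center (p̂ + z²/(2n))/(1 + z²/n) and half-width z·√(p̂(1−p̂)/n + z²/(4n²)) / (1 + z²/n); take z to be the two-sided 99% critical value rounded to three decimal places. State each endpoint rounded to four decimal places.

Here p̂ = 39/64 = 0.60938 and z = 2.576 (z² = 6.635776).
1 + z²/n = 1.103684.
Adjusted center: (0.60938 + z²/(2n))/1.103684 = 0.59910.
Radicand: p̂(1−p̂)/n + z²/(4n²) = 0.003719330 + 0.000405016 = 0.004124346.
Half-width = z·√(radicand)/denom = 2.576·0.064221/1.103684 = 0.14989.
Interval: 0.59910 ± 0.14989 → (0.4492, 0.7490).

(0.4492, 0.7490)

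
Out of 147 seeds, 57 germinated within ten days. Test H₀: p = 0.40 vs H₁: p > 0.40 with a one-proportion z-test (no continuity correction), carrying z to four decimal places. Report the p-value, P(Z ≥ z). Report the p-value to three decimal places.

p-value = 0.619

With x = 57 successes in n = 147, p̂ = 0.38776.
Under H₀, SE = √(p₀(1−p₀)/n) = √(0.40·0.60/147) = √0.001632653 = 0.040406.
Test statistic (full precision, shown to 4 dp): z = (57/147 − 0.40)/SE₀ ≈ -0.3030.
From the standard normal, P(Z ≥ z) = 0.619.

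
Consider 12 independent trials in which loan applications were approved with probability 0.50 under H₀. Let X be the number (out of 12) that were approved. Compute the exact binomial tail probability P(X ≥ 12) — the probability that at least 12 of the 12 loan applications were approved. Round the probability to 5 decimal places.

P = 0.00024

X is binomial with n = 12 and p = 0.50.
P(X ≥ 12) = C(12,12)·0.50^12·0.50^0.
= 0.000244 = 0.00024.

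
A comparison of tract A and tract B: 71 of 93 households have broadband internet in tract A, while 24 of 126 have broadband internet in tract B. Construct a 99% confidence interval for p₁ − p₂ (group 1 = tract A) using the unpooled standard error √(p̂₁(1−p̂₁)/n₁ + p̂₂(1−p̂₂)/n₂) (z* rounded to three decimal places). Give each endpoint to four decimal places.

p̂₁ = 71/93 = 0.76344, p̂₂ = 24/126 = 0.19048; p̂₁ − p̂₂ = 0.57296.
SE = √(0.001941924 + 0.001223770) = √0.003165694 = 0.056264.
For 99% confidence, z* = 2.576. Margin = 2.576·0.056264 = 0.14494.
So the interval runs from 0.4280 to 0.7179.

(0.4280, 0.7179)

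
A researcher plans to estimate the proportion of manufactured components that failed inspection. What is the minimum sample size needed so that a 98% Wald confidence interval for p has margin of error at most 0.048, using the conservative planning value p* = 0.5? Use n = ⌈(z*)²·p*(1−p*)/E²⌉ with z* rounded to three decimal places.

n = 588

z* = 2.326 at the 98% level.
p*(1−p*) = 0.50·0.50 = 0.2500.
Required n before rounding: 5.410276 × 0.2500 / 0.048² = 587.053.
Rounding up, n = 588.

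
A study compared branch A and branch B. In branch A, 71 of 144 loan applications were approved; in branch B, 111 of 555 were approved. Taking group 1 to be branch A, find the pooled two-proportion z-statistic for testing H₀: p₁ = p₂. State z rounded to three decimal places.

Sample proportions: p̂₁ = 71/144 = 0.49306 and p̂₂ = 111/555 = 0.20000.
Pooled p̂ = (71+111)/(144+555) = 182/699 = 0.26037.
Pooled SE = √[0.1925784·0.00874625] ≈ 0.041041.
z = (p̂₁ − p̂₂)/SE = (0.49306 − 0.20000)/0.041041 = 0.29306/0.041041 = 7.141.

z = 7.141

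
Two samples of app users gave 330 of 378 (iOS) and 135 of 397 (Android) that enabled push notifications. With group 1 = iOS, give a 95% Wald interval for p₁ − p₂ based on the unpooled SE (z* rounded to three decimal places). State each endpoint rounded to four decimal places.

p̂₁ = 0.87302, p̂₂ = 0.34005, so the observed difference is 0.53297.
SE = √(0.000293278 + 0.000565280) = √0.000858558 = 0.029301.
z* = 1.960 at the 95% level. Margin of error = 0.05743.
Interval: 0.53297 ± 0.05743 → (0.4755, 0.5904).

(0.4755, 0.5904)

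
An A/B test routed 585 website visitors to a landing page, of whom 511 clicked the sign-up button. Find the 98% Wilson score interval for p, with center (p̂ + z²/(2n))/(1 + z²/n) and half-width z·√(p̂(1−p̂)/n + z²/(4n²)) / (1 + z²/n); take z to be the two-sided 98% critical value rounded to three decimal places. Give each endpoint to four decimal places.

Here p̂ = 511/585 = 0.87350 and z = 2.326 (z² = 5.410276).
1 + z²/n = 1.009248.
Center = (0.87350 + 0.004624)/1.009248 = 0.87008.
Radicand: p̂(1−p̂)/n + z²/(4n²) = 0.000188880 + 0.000003952 = 0.000192832.
Half-width = z·√(radicand)/denom = 2.326·0.013886/1.009248 = 0.03200.
CI: 0.87008 ± 0.03200 = (0.8381, 0.9021).

(0.8381, 0.9021)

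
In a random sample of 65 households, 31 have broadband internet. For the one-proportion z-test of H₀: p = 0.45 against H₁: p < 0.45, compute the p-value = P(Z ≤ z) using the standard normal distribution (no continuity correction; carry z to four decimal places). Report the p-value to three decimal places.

Sample proportion p̂ = 31/65 = 0.47692.
Under H₀, SE = √(p₀(1−p₀)/n) = √(0.45·0.55/65) = √0.003807692 = 0.061707.
Test statistic (full precision, shown to 4 dp): z = (31/65 − 0.45)/SE₀ ≈ 0.4363.
From the standard normal, P(Z ≤ z) = 0.669.

p-value = 0.669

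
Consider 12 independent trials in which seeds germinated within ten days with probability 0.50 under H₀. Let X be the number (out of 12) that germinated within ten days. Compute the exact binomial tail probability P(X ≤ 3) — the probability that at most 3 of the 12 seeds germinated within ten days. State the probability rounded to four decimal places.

X is binomial with n = 12 and p = 0.50.
P(X ≤ 3) = C(12,0)·0.50^0·0.50^12 + C(12,1)·0.50^1·0.50^11 + C(12,2)·0.50^2·0.50^10 + C(12,3)·0.50^3·0.50^9.
= 0.000244 + 0.002930 + 0.016113 + 0.053711 = 0.0730.

P = 0.0730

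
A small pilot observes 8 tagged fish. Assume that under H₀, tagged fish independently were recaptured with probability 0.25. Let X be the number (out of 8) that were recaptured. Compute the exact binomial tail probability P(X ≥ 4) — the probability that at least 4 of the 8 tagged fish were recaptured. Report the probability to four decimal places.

X ~ Binomial(n=8, p=0.25).
P(X ≥ 4) = Σ_{j=4}^{8} C(8,j)·0.25^j·0.75^{8−j}.
= 0.086517 + 0.023071 + 0.003845 + 0.000366 + 0.000015 = 0.1138.

P = 0.1138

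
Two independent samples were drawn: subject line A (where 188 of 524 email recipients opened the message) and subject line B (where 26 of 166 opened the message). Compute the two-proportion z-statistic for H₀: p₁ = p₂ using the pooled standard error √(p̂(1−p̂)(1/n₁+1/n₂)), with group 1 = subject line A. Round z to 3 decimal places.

z = 4.907

p̂₁ = 188/524 = 0.35878, p̂₂ = 26/166 = 0.15663.
Pooled p̂ = (188+26)/(524+166) = 214/690 = 0.31014.
Pooled SE = √[0.2139551·0.00793249] ≈ 0.041197.
z = (p̂₁ − p̂₂)/SE = (0.35878 − 0.15663)/0.041197 = 0.20215/0.041197 = 4.907.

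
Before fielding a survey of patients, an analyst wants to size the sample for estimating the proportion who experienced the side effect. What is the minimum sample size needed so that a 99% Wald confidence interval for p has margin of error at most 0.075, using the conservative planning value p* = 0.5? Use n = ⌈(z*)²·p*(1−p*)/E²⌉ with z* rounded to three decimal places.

The 99% critical value is z* = 2.576.
p*(1−p*) = 0.2500.
(z*)²·p*(1−p*)/E² = 6.635776·0.2500/0.005625 = 294.923.
Rounding up, n = 295.

n = 295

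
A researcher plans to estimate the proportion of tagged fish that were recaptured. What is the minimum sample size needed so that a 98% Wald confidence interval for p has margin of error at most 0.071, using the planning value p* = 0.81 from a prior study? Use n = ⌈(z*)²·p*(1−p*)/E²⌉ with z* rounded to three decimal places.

n = 166

The 98% critical value is z* = 2.326.
p*(1−p*) = 0.81·0.19 = 0.1539.
Required n before rounding: 5.410276 × 0.1539 / 0.071² = 165.174.
Rounding up, n = 166.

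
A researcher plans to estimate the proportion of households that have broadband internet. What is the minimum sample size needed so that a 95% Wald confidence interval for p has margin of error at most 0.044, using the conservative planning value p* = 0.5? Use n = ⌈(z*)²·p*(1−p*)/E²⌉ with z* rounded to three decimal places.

z* = 1.960 at the 95% level.
p*(1−p*) = 0.2500.
Required n before rounding: 3.841600 × 0.2500 / 0.044² = 496.074.
⌈496.074⌉ = 497.

n = 497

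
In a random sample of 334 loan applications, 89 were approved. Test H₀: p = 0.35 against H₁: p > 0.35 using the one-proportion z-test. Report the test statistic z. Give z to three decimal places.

z = -3.201

The sample proportion is 89/334 = 0.26647.
Under H₀, SE = √(p₀(1−p₀)/n) = √(0.35·0.65/334) = √0.000681138 = 0.026099.
Test statistic: z = -0.08353/0.026099 = -3.201.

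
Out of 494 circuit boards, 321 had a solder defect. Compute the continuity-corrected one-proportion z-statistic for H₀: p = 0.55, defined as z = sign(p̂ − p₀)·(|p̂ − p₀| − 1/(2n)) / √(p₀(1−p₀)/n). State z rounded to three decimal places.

The sample proportion is 321/494 = 0.64980. p̂ − p₀ = 0.099798.
1/(2n) = 0.001012.
Corrected numerator: |0.099798| − 0.001012 = 0.098786.
Null standard error: √(0.55·0.45/494) = √0.000501012 = 0.022383.
z = (+)0.098786/0.022383 = 4.413.

z = 4.413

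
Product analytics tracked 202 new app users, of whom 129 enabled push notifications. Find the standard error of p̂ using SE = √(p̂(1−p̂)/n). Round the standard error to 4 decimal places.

SE = 0.0338

With x = 129 successes in n = 202, p̂ = 0.63861.
p̂(1−p̂) = 0.63861·0.36139 = 0.230787.
SE = √(0.230787/202) = 0.0338.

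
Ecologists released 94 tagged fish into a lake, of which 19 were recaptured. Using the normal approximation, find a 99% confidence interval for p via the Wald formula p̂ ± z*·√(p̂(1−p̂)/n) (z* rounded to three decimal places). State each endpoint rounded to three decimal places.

The sample proportion is 19/94 = 0.20213.
Standard error of p̂: √(0.161272/94) = √0.001715660 = 0.041421.
For 99% confidence, z* = 2.576.
Margin = 2.576·0.041421 = 0.10670.
So the interval runs from 0.095 to 0.309.

(0.095, 0.309)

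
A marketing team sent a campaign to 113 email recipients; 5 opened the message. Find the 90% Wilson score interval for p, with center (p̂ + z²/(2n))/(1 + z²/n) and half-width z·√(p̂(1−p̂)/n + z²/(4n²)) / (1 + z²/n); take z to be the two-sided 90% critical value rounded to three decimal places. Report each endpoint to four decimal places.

Here p̂ = 5/113 = 0.04425 and z = 1.645 (z² = 2.706025).
Denominator 1 + z²/n = 1 + 2.706025/113 = 1.023947.
Center = (0.04425 + 0.011974)/1.023947 = 0.05491.
Radicand: p̂(1−p̂)/n + z²/(4n²) = 0.000374247 + 0.000052980 = 0.000427227.
Half-width = z·√(radicand)/denom = 1.645·0.020669/1.023947 = 0.03321.
So the interval runs from 0.0217 to 0.0881.

(0.0217, 0.0881)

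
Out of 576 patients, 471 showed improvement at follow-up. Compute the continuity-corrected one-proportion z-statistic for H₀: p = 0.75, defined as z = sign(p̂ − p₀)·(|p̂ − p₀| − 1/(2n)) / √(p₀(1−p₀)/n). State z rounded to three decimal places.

Sample proportion p̂ = 471/576 = 0.81771. p̂ − p₀ = 0.067708.
Continuity correction 1/(2n) = 1/1152 = 0.000868.
Corrected numerator: |0.067708| − 0.000868 = 0.066840.
Null standard error: √(0.75·0.25/576) = √0.000325521 = 0.018042.
z = (+)0.066840/0.018042 = 3.705.

z = 3.705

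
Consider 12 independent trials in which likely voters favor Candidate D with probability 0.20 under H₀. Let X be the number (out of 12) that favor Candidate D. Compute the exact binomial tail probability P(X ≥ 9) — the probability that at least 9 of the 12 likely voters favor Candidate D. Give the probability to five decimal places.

X is binomial with n = 12 and p = 0.20.
P(X ≥ 9) = C(12,9)·0.20^9·0.80^3 + C(12,10)·0.20^10·0.80^2 + C(12,11)·0.20^11·0.80^1 + C(12,12)·0.20^12·0.80^0.
= 0.000058 + 0.000004 + 0.000000 + 0.000000 = 0.00006.

P = 0.00006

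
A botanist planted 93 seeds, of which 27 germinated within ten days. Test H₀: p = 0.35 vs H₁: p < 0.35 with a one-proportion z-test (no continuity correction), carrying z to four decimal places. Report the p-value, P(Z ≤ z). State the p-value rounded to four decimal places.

p-value = 0.1138

With x = 27 successes in n = 93, p̂ = 0.29032.
Null standard error: √(0.35·0.65/93) = √0.002446237 = 0.049459.
z = (p̂ − p₀)/SE = (27/93 − 0.35)/0.049459 ≈ -1.2066.
From the standard normal, P(Z ≤ z) = 0.1138.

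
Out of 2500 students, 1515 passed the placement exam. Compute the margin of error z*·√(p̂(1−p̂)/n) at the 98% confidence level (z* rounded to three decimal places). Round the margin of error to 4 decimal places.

ME = 0.0227

p̂ = 1515/2500 = 0.60600.
Standard error of p̂: √(0.238764/2500) = √0.000095506 = 0.009773.
z* = 2.326 at the 98% level.
ME = 2.326·0.009773 = 0.0227.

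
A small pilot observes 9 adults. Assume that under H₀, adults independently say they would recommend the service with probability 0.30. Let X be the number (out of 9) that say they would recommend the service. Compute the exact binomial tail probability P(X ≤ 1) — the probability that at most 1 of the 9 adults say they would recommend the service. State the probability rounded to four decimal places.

P = 0.1960

X is binomial with n = 9 and p = 0.30.
P(X ≤ 1) = C(9,0)·0.30^0·0.70^9 + C(9,1)·0.30^1·0.70^8.
= 0.040354 + 0.155650 = 0.1960.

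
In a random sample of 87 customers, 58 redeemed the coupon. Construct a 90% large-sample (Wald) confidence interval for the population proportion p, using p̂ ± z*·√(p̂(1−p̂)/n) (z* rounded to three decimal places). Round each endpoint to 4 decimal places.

(0.5835, 0.7498)

The sample proportion is 58/87 = 0.66667.
SE = √(p̂(1−p̂)/n) = √(0.222222/87) = 0.050540.
The 90% critical value is z* = 1.645.
Margin of error: 1.645 × 0.050540 = 0.08314.
So the interval runs from 0.5835 to 0.7498.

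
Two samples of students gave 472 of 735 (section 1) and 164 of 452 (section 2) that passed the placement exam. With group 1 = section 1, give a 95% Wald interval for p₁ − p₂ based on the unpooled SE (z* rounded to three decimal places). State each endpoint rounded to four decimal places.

p̂₁ = 0.64218, p̂₂ = 0.36283, so the observed difference is 0.27935.
Unpooled SE = √(p̂₁(1−p̂₁)/n₁ + p̂₂(1−p̂₂)/n₂) = √(0.000312634 + 0.000511471) = 0.028707.
z* = 1.960 at the 95% level. Margin of error = 0.05627.
So the interval runs from 0.2231 to 0.3356.

(0.2231, 0.3356)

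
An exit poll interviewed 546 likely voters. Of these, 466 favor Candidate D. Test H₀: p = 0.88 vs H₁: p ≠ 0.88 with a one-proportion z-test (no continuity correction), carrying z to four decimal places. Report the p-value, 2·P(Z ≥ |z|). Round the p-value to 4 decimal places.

Sample proportion p̂ = 466/546 = 0.85348.
Under H₀, SE = √(p₀(1−p₀)/n) = √(0.88·0.12/546) = √0.000193407 = 0.013907.
z = (p̂ − p₀)/SE = (466/546 − 0.88)/0.013907 ≈ -1.9070.
p-value = 2·P(Z ≥ |z|) with z = -1.9070 → 0.0565.

p-value = 0.0565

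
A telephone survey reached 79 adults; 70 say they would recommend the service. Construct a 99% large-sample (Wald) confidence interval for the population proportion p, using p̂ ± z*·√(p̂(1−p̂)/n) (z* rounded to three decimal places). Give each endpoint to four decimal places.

(0.7940, 0.9782)

p̂ = 70/79 = 0.88608.
SE(p̂) = √(0.88608·0.11392/79) = 0.035746.
z* = 2.576 at the 99% level.
Margin = 2.576·0.035746 = 0.09208.
Interval: 0.88608 ± 0.09208 → (0.7940, 0.9782).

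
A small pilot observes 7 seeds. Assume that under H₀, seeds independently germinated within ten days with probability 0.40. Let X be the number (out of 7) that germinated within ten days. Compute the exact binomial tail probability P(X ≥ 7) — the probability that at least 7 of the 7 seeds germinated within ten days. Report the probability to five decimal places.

X ~ Binomial(n=7, p=0.40).
P(X ≥ 7) = C(7,7)·0.40^7·0.60^0.
= 0.001638 = 0.00164.

P = 0.00164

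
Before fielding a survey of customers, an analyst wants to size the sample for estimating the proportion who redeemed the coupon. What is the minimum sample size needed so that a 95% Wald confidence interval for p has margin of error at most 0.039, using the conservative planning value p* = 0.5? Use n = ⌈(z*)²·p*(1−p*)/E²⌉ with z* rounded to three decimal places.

n = 632

z* = 1.960 at the 95% level.
p*(1−p*) = 0.2500.
Required n before rounding: 3.841600 × 0.2500 / 0.039² = 631.427.
⌈631.427⌉ = 632.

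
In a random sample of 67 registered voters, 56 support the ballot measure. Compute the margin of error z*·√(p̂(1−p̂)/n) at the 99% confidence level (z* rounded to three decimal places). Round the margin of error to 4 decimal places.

The sample proportion is 56/67 = 0.83582.
Standard error of p̂: √(0.137224/67) = √0.002048124 = 0.045256.
z* = 2.576 at the 99% level.
ME = 2.576·0.045256 = 0.1166.

ME = 0.1166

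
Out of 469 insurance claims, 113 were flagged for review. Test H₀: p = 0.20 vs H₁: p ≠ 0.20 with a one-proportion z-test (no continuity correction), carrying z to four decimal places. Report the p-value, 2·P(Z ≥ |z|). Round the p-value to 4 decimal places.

Sample proportion p̂ = 113/469 = 0.24094.
SE₀ = √(0.20·0.80/469) = 0.018470.
Test statistic (full precision, shown to 4 dp): z = (113/469 − 0.20)/SE₀ ≈ 2.2164.
p-value = 2·P(Z ≥ |z|) with z = 2.2164 → 0.0267.

p-value = 0.0267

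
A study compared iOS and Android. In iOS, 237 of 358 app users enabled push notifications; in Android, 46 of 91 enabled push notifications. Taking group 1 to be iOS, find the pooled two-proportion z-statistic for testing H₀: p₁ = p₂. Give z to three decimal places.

p̂₁ = 237/358 = 0.66201, p̂₂ = 46/91 = 0.50549.
Pooled p̂ = (237+46)/(358+91) = 283/449 = 0.63029.
Pooled SE = √[0.2330246·0.01378231] ≈ 0.056671.
z = (p̂₁ − p̂₂)/SE = (0.66201 − 0.50549)/0.056671 = 0.15652/0.056671 = 2.762.

z = 2.762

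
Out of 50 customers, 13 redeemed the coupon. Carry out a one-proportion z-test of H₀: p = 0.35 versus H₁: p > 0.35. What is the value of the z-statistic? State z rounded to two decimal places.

z = -1.33

Sample proportion p̂ = 13/50 = 0.26000.
SE₀ = √(0.35·0.65/50) = 0.067454.
z = (0.26000 − 0.35)/0.067454 = -0.09000/0.067454 = -1.33.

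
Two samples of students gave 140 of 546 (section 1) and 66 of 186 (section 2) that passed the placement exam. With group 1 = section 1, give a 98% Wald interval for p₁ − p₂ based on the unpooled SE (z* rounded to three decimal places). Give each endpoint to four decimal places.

p̂₁ = 0.25641, p̂₂ = 0.35484, so the observed difference is -0.09843.
SE = √(0.000349202 + 0.001230797) = √0.001579999 = 0.039749.
z* = 2.326 at the 98% level. Margin = 2.326·0.039749 = 0.09246.
So the interval runs from -0.1909 to -0.0060.

(-0.1909, -0.0060)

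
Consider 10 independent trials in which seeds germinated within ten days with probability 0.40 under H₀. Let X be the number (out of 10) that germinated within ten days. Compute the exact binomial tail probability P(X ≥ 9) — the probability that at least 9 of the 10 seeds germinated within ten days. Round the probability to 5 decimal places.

P = 0.00168

X is binomial with n = 10 and p = 0.40.
P(X ≥ 9) = C(10,9)·0.40^9·0.60^1 + C(10,10)·0.40^10·0.60^0.
= 0.001573 + 0.000105 = 0.00168.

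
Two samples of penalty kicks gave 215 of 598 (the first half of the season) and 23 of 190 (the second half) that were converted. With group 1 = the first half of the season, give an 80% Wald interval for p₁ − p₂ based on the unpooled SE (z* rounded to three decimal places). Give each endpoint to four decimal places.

p̂₁ = 0.35953, p̂₂ = 0.12105, so the observed difference is 0.23848.
Unpooled SE = √(p̂₁(1−p̂₁)/n₁ + p̂₂(1−p̂₂)/n₂) = √(0.000385065 + 0.000559994) = 0.030742.
The 80% critical value is z* = 1.282. Margin of error = 0.03941.
CI: 0.23848 ± 0.03941 = (0.1991, 0.2779).

(0.1991, 0.2779)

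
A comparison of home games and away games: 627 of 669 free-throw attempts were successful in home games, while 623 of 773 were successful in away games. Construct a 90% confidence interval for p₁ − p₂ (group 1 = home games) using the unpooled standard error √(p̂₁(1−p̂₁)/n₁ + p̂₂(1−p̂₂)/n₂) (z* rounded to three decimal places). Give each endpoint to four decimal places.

(0.1032, 0.1593)

p̂₁ = 627/669 = 0.93722, p̂₂ = 623/773 = 0.80595; p̂₁ − p̂₂ = 0.13127.
SE = √(0.000087951 + 0.000202321) = √0.000290272 = 0.017037.
The 90% critical value is z* = 1.645. Margin = 1.645·0.017037 = 0.02803.
So the interval runs from 0.1032 to 0.1593.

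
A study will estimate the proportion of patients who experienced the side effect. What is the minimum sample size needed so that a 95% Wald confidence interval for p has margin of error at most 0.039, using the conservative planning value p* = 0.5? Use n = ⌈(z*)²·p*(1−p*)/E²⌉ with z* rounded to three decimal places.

n = 632

z* = 1.960 at the 95% level.
p*(1−p*) = 0.50·0.50 = 0.2500.
Required n before rounding: 3.841600 × 0.2500 / 0.039² = 631.427.
⌈631.427⌉ = 632.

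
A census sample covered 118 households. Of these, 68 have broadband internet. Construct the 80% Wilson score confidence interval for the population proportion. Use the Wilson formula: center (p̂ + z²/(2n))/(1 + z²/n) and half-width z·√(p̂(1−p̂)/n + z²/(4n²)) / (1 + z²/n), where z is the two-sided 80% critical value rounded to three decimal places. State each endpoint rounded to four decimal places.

Here p̂ = 68/118 = 0.57627 and z = 1.282 (z² = 1.643524).
Denominator 1 + z²/n = 1 + 1.643524/118 = 1.013928.
Center = (0.57627 + 0.006964)/1.013928 = 0.57522.
Radicand: p̂(1−p̂)/n + z²/(4n²) = 0.002069345 + 0.000029509 = 0.002098854.
Half-width = 1.282·√0.002098854/1.013928 = 0.05793.
So the interval runs from 0.5173 to 0.6331.

(0.5173, 0.6331)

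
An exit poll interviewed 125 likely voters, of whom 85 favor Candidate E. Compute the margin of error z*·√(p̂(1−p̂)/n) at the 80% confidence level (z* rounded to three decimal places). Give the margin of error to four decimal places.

ME = 0.0535

The sample proportion is 85/125 = 0.68000.
Standard error of p̂: √(0.217600/125) = √0.001740800 = 0.041723.
z* = 1.282 at the 80% level.
So ME = 0.0535.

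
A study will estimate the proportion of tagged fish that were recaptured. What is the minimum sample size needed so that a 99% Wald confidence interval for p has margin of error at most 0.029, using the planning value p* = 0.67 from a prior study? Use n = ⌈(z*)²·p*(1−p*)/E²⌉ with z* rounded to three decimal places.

n = 1745

The 99% critical value is z* = 2.576.
p*(1−p*) = 0.67·0.33 = 0.2211.
Required n before rounding: 6.635776 × 0.2211 / 0.029² = 1744.554.
⌈1744.554⌉ = 1745.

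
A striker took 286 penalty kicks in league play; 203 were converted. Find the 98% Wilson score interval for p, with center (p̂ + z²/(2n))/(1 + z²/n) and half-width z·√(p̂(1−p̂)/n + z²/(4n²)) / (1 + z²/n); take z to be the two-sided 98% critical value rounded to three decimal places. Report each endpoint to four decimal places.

p̂ = 203/286 = 0.70979; z = 2.326, so z² = 5.410276.
1 + z²/n = 1.018917.
Center = (0.70979 + 0.009459)/1.018917 = 0.70590.
Radicand: p̂(1−p̂)/n + z²/(4n²) = 0.000720238 + 0.000016536 = 0.000736774.
Half-width = z·√(radicand)/denom = 2.326·0.027144/1.018917 = 0.06196.
CI: 0.70590 ± 0.06196 = (0.6439, 0.7679).

(0.6439, 0.7679)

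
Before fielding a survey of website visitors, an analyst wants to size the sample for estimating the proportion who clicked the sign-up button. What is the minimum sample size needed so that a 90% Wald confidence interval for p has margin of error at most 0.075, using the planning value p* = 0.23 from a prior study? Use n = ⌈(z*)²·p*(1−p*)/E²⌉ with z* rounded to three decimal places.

z* = 1.645 at the 90% level.
p*(1−p*) = 0.23·0.77 = 0.1771.
Required n before rounding: 2.706025 × 0.1771 / 0.075² = 85.198.
⌈85.198⌉ = 86.

n = 86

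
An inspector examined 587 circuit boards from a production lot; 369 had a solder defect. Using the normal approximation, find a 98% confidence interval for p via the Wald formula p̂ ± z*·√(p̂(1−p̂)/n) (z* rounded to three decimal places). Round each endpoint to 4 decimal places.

p̂ = 369/587 = 0.62862.
SE(p̂) = √(0.62862·0.37138/587) = 0.019943.
The 98% critical value is z* = 2.326.
Margin = 2.326·0.019943 = 0.04639.
So the interval runs from 0.5822 to 0.6750.

(0.5822, 0.6750)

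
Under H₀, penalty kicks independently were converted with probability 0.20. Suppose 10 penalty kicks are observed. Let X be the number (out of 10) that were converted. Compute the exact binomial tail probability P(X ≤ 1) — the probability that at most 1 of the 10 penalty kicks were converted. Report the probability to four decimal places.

P = 0.3758

X ~ Binomial(n=10, p=0.20).
P(X ≤ 1) = C(10,0)·0.20^0·0.80^10 + C(10,1)·0.20^1·0.80^9.
= 0.107374 + 0.268435 = 0.3758.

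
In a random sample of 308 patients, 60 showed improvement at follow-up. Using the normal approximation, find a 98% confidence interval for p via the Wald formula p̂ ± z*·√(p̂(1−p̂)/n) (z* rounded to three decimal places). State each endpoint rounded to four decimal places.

The sample proportion is 60/308 = 0.19481.
SE = √(p̂(1−p̂)/n) = √(0.156856/308) = 0.022567.
z* = 2.326 at the 98% level.
Margin of error: 2.326 × 0.022567 = 0.05249.
CI: 0.19481 ± 0.05249 = (0.1423, 0.2473).

(0.1423, 0.2473)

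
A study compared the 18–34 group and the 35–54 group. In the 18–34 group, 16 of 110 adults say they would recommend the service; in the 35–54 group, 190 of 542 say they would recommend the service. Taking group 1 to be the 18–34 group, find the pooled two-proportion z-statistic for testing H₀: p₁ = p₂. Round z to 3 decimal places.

Sample proportions: p̂₁ = 16/110 = 0.14545 and p̂₂ = 190/542 = 0.35055.
Pooled p̂ = (16+190)/(110+542) = 206/652 = 0.31595.
SE = √[p̂(1−p̂)(1/n₁+1/n₂)] = √[0.31595·0.68405·(1/110+1/542)] ≈ 0.048616.
z = -0.20510/0.048616 = -4.219.

z = -4.219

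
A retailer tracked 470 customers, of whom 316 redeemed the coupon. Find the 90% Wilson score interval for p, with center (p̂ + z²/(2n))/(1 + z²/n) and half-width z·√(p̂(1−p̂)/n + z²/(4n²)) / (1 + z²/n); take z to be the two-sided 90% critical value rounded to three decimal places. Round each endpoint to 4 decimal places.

(0.6358, 0.7069)

Here p̂ = 316/470 = 0.67234 and z = 1.645 (z² = 2.706025).
1 + z²/n = 1.005758.
Adjusted center: (0.67234 + z²/(2n))/1.005758 = 0.67135.
Radicand: p̂(1−p̂)/n + z²/(4n²) = 0.000468721 + 0.000003062 = 0.000471783.
Half-width = z·√(radicand)/denom = 1.645·0.021721/1.005758 = 0.03553.
Interval: 0.67135 ± 0.03553 → (0.6358, 0.7069).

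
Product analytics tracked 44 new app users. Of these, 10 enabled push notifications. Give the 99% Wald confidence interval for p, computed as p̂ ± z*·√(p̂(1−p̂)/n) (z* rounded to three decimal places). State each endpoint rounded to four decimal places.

(0.0645, 0.3900)

The sample proportion is 10/44 = 0.22727.
SE = √(p̂(1−p̂)/n) = √(0.175620/44) = 0.063177.
The 99% critical value is z* = 2.576.
Margin = 2.576·0.063177 = 0.16274.
So the interval runs from 0.0645 to 0.3900.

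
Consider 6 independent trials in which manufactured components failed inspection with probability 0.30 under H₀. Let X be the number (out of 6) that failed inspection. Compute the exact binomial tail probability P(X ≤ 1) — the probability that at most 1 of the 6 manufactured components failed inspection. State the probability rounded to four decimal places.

P = 0.4202

X ~ Binomial(n=6, p=0.30).
P(X ≤ 1) = C(6,0)·0.30^0·0.70^6 + C(6,1)·0.30^1·0.70^5.
= 0.117649 + 0.302526 = 0.4202.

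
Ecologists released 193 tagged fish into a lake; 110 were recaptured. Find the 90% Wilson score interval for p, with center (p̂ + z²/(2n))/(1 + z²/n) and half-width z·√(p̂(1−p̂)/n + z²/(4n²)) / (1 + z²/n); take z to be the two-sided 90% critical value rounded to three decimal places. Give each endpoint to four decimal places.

(0.5108, 0.6272)

p̂ = 110/193 = 0.56995; z = 1.645, so z² = 2.706025.
1 + z²/n = 1.014021.
Center = (0.56995 + 0.007010)/1.014021 = 0.56898.
Radicand: p̂(1−p̂)/n + z²/(4n²) = 0.001269986 + 0.000018162 = 0.001288148.
Half-width = z·√(radicand)/denom = 1.645·0.035891/1.014021 = 0.05822.
CI: 0.56898 ± 0.05822 = (0.5108, 0.6272).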